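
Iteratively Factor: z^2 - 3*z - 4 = (z + 1)*(z - 4)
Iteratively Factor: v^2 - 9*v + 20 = (v - 5)*(v - 4)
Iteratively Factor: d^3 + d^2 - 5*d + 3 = (d - 1)*(d^2 + 2*d - 3) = (d - 1)^2*(d + 3)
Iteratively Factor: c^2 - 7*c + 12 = (c - 3)*(c - 4)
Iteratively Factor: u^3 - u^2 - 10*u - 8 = (u + 1)*(u^2 - 2*u - 8) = (u - 4)*(u + 1)*(u + 2)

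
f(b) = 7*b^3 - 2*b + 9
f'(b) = 21*b^2 - 2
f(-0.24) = 9.38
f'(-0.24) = -0.79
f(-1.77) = -26.28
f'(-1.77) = 63.79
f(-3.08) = -189.37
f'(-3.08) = 197.21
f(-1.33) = -4.81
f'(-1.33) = 35.15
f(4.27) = 545.44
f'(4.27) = 380.89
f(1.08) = 15.66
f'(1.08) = 22.49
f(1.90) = 53.21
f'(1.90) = 73.81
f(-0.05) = 9.10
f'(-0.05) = -1.95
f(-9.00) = -5076.00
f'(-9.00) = 1699.00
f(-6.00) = -1491.00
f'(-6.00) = 754.00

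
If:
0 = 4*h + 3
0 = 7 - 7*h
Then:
No Solution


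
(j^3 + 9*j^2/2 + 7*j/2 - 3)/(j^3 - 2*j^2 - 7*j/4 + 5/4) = 2*(j^2 + 5*j + 6)/(2*j^2 - 3*j - 5)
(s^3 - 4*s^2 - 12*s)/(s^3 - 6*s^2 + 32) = s*(s - 6)/(s^2 - 8*s + 16)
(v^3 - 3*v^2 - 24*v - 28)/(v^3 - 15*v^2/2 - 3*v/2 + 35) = 2*(v + 2)/(2*v - 5)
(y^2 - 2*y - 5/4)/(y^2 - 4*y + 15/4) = (2*y + 1)/(2*y - 3)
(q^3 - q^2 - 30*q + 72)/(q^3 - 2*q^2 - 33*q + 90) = (q - 4)/(q - 5)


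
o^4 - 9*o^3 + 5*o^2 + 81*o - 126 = (o - 7)*(o - 3)*(o - 2)*(o + 3)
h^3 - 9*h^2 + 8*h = h*(h - 8)*(h - 1)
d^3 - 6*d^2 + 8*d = d*(d - 4)*(d - 2)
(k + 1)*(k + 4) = k^2 + 5*k + 4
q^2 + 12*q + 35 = (q + 5)*(q + 7)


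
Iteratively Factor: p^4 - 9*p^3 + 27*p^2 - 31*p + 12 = (p - 1)*(p^3 - 8*p^2 + 19*p - 12) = (p - 3)*(p - 1)*(p^2 - 5*p + 4) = (p - 4)*(p - 3)*(p - 1)*(p - 1)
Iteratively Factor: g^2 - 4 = (g + 2)*(g - 2)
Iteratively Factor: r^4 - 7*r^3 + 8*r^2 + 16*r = (r)*(r^3 - 7*r^2 + 8*r + 16) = r*(r - 4)*(r^2 - 3*r - 4) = r*(r - 4)*(r + 1)*(r - 4)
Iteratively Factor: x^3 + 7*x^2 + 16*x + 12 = (x + 2)*(x^2 + 5*x + 6) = (x + 2)*(x + 3)*(x + 2)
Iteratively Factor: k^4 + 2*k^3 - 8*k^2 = (k)*(k^3 + 2*k^2 - 8*k) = k*(k + 4)*(k^2 - 2*k) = k*(k - 2)*(k + 4)*(k)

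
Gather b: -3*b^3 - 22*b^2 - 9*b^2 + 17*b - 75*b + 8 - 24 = -3*b^3 - 31*b^2 - 58*b - 16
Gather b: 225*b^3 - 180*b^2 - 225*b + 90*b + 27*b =225*b^3 - 180*b^2 - 108*b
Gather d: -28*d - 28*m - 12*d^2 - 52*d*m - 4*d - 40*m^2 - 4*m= -12*d^2 + d*(-52*m - 32) - 40*m^2 - 32*m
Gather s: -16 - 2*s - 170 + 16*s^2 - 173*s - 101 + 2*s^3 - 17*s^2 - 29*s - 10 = 2*s^3 - s^2 - 204*s - 297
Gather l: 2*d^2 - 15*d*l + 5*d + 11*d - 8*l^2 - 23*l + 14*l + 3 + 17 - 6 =2*d^2 + 16*d - 8*l^2 + l*(-15*d - 9) + 14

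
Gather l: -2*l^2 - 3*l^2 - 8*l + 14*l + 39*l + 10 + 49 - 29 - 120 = -5*l^2 + 45*l - 90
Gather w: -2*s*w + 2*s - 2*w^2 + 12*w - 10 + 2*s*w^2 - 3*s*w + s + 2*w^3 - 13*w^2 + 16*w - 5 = 3*s + 2*w^3 + w^2*(2*s - 15) + w*(28 - 5*s) - 15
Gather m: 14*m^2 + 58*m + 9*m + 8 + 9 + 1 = 14*m^2 + 67*m + 18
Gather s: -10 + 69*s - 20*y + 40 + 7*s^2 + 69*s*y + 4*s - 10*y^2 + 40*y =7*s^2 + s*(69*y + 73) - 10*y^2 + 20*y + 30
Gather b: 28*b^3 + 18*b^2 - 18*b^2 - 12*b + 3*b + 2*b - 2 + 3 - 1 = 28*b^3 - 7*b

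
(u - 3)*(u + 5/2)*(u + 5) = u^3 + 9*u^2/2 - 10*u - 75/2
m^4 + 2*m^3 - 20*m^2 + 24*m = m*(m - 2)^2*(m + 6)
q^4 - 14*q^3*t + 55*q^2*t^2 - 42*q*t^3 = q*(q - 7*t)*(q - 6*t)*(q - t)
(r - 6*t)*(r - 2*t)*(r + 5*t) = r^3 - 3*r^2*t - 28*r*t^2 + 60*t^3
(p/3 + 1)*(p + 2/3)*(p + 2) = p^3/3 + 17*p^2/9 + 28*p/9 + 4/3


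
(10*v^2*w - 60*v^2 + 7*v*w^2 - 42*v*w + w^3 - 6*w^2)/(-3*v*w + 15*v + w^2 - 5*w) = (-10*v^2*w + 60*v^2 - 7*v*w^2 + 42*v*w - w^3 + 6*w^2)/(3*v*w - 15*v - w^2 + 5*w)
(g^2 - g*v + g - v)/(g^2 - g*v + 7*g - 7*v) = (g + 1)/(g + 7)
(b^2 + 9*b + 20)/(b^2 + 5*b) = (b + 4)/b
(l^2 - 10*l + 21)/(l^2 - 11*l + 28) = (l - 3)/(l - 4)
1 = 1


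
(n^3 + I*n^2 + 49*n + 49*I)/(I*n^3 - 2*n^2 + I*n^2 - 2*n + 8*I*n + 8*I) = (-I*n^3 + n^2 - 49*I*n + 49)/(n^3 + n^2*(1 + 2*I) + 2*n*(4 + I) + 8)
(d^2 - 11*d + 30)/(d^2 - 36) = (d - 5)/(d + 6)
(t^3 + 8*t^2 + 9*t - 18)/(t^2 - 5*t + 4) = (t^2 + 9*t + 18)/(t - 4)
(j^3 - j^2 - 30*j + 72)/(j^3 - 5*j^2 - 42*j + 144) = (j - 4)/(j - 8)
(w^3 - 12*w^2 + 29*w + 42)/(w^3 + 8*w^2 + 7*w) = (w^2 - 13*w + 42)/(w*(w + 7))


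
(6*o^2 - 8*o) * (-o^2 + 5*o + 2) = -6*o^4 + 38*o^3 - 28*o^2 - 16*o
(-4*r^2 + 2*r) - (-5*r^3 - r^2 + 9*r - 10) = 5*r^3 - 3*r^2 - 7*r + 10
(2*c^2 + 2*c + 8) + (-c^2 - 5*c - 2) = c^2 - 3*c + 6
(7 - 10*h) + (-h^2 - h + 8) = -h^2 - 11*h + 15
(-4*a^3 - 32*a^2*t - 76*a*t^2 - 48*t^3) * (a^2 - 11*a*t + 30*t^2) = -4*a^5 + 12*a^4*t + 156*a^3*t^2 - 172*a^2*t^3 - 1752*a*t^4 - 1440*t^5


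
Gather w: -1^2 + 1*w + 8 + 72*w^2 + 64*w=72*w^2 + 65*w + 7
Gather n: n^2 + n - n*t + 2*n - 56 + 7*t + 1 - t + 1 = n^2 + n*(3 - t) + 6*t - 54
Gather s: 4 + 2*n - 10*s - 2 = 2*n - 10*s + 2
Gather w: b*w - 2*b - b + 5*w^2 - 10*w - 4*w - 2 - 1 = -3*b + 5*w^2 + w*(b - 14) - 3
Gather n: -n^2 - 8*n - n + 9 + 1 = -n^2 - 9*n + 10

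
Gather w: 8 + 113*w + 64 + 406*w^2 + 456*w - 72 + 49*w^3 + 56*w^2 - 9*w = 49*w^3 + 462*w^2 + 560*w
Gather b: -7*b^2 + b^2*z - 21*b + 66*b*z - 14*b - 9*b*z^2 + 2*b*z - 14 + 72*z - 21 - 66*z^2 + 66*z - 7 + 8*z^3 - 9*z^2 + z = b^2*(z - 7) + b*(-9*z^2 + 68*z - 35) + 8*z^3 - 75*z^2 + 139*z - 42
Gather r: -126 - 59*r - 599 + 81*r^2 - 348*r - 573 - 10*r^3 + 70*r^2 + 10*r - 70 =-10*r^3 + 151*r^2 - 397*r - 1368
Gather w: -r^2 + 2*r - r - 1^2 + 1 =-r^2 + r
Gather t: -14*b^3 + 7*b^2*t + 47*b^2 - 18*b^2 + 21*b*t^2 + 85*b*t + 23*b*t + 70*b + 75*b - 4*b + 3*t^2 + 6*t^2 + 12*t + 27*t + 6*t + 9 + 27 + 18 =-14*b^3 + 29*b^2 + 141*b + t^2*(21*b + 9) + t*(7*b^2 + 108*b + 45) + 54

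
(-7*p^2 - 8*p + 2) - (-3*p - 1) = -7*p^2 - 5*p + 3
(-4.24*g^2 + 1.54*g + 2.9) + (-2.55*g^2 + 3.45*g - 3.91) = -6.79*g^2 + 4.99*g - 1.01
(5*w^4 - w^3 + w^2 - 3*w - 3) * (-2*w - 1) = -10*w^5 - 3*w^4 - w^3 + 5*w^2 + 9*w + 3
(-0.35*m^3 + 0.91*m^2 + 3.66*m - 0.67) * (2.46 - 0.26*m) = 0.091*m^4 - 1.0976*m^3 + 1.287*m^2 + 9.1778*m - 1.6482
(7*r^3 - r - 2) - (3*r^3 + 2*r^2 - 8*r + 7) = 4*r^3 - 2*r^2 + 7*r - 9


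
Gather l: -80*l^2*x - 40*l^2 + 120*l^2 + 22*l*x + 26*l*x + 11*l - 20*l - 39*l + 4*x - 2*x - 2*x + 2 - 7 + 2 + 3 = l^2*(80 - 80*x) + l*(48*x - 48)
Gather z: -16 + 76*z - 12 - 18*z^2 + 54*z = -18*z^2 + 130*z - 28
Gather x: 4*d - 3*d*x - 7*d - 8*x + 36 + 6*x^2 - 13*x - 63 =-3*d + 6*x^2 + x*(-3*d - 21) - 27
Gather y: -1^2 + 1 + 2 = 2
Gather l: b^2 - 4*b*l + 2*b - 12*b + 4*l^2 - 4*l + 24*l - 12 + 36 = b^2 - 10*b + 4*l^2 + l*(20 - 4*b) + 24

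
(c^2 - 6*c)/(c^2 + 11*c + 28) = c*(c - 6)/(c^2 + 11*c + 28)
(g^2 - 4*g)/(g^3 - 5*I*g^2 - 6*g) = (4 - g)/(-g^2 + 5*I*g + 6)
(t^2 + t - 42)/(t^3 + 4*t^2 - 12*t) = (t^2 + t - 42)/(t*(t^2 + 4*t - 12))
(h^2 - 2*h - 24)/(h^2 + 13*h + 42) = (h^2 - 2*h - 24)/(h^2 + 13*h + 42)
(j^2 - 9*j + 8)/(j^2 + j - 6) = (j^2 - 9*j + 8)/(j^2 + j - 6)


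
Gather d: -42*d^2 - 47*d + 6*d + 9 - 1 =-42*d^2 - 41*d + 8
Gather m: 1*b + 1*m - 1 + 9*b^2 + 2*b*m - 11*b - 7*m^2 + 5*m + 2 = 9*b^2 - 10*b - 7*m^2 + m*(2*b + 6) + 1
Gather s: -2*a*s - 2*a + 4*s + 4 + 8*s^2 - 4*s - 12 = -2*a*s - 2*a + 8*s^2 - 8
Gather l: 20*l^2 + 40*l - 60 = 20*l^2 + 40*l - 60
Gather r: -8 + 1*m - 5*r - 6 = m - 5*r - 14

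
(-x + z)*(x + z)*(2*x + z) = -2*x^3 - x^2*z + 2*x*z^2 + z^3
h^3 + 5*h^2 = h^2*(h + 5)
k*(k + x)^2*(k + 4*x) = k^4 + 6*k^3*x + 9*k^2*x^2 + 4*k*x^3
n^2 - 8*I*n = n*(n - 8*I)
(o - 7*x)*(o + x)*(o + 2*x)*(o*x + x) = o^4*x - 4*o^3*x^2 + o^3*x - 19*o^2*x^3 - 4*o^2*x^2 - 14*o*x^4 - 19*o*x^3 - 14*x^4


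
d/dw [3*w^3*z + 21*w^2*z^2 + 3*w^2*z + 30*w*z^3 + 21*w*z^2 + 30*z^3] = 3*z*(3*w^2 + 14*w*z + 2*w + 10*z^2 + 7*z)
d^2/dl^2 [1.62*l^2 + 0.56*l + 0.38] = 3.24000000000000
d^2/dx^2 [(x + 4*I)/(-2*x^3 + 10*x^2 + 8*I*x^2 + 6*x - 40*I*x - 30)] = (-(x + 4*I)*(-3*x^2 + 10*x + 8*I*x + 3 - 20*I)^2 + (3*x^2 - 10*x - 8*I*x - (x + 4*I)*(-3*x + 5 + 4*I) - 3 + 20*I)*(x^3 - 5*x^2 - 4*I*x^2 - 3*x + 20*I*x + 15))/(x^3 - 5*x^2 - 4*I*x^2 - 3*x + 20*I*x + 15)^3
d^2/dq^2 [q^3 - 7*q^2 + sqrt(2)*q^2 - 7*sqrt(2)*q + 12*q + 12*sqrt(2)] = 6*q - 14 + 2*sqrt(2)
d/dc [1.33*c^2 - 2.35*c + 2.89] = 2.66*c - 2.35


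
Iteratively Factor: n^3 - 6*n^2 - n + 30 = (n - 5)*(n^2 - n - 6) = (n - 5)*(n + 2)*(n - 3)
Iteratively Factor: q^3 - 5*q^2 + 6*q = (q - 3)*(q^2 - 2*q) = (q - 3)*(q - 2)*(q)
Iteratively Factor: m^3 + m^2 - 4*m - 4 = (m + 2)*(m^2 - m - 2) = (m - 2)*(m + 2)*(m + 1)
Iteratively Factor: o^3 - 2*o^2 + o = (o - 1)*(o^2 - o) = o*(o - 1)*(o - 1)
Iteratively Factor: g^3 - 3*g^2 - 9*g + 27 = (g - 3)*(g^2 - 9) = (g - 3)*(g + 3)*(g - 3)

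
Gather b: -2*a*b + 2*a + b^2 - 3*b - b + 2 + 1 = 2*a + b^2 + b*(-2*a - 4) + 3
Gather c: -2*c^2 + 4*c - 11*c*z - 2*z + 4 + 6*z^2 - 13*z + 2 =-2*c^2 + c*(4 - 11*z) + 6*z^2 - 15*z + 6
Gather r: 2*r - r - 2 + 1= r - 1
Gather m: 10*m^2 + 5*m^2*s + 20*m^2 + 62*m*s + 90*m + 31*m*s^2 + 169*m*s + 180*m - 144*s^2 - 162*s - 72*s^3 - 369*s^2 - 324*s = m^2*(5*s + 30) + m*(31*s^2 + 231*s + 270) - 72*s^3 - 513*s^2 - 486*s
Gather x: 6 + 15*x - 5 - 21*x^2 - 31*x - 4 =-21*x^2 - 16*x - 3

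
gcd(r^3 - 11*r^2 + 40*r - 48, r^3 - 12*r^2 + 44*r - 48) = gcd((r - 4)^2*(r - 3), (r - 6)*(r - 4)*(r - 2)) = r - 4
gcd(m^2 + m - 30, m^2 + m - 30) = m^2 + m - 30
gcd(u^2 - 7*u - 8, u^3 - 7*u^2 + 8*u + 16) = u + 1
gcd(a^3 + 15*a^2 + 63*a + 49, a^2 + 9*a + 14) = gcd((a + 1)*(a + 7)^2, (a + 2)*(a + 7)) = a + 7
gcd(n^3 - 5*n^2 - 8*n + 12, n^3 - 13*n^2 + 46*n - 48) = 1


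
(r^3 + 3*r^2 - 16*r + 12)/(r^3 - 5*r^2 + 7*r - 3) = (r^2 + 4*r - 12)/(r^2 - 4*r + 3)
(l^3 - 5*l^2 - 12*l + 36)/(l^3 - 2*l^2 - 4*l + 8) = (l^2 - 3*l - 18)/(l^2 - 4)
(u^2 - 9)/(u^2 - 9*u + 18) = (u + 3)/(u - 6)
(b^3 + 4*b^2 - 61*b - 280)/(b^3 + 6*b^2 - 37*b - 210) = (b - 8)/(b - 6)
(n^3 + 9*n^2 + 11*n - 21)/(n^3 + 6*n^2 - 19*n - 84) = (n - 1)/(n - 4)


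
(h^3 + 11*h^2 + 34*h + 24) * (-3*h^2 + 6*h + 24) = -3*h^5 - 27*h^4 - 12*h^3 + 396*h^2 + 960*h + 576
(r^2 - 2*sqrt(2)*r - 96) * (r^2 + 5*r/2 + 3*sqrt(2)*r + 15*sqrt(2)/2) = r^4 + sqrt(2)*r^3 + 5*r^3/2 - 108*r^2 + 5*sqrt(2)*r^2/2 - 288*sqrt(2)*r - 270*r - 720*sqrt(2)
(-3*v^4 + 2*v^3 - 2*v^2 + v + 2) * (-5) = 15*v^4 - 10*v^3 + 10*v^2 - 5*v - 10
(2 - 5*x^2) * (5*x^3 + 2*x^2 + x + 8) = -25*x^5 - 10*x^4 + 5*x^3 - 36*x^2 + 2*x + 16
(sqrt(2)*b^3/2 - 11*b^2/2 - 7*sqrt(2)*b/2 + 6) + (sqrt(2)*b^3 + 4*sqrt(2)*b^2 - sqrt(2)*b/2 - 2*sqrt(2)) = 3*sqrt(2)*b^3/2 - 11*b^2/2 + 4*sqrt(2)*b^2 - 4*sqrt(2)*b - 2*sqrt(2) + 6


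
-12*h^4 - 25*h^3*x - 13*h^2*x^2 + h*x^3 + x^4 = (-4*h + x)*(h + x)^2*(3*h + x)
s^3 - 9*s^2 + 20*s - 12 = (s - 6)*(s - 2)*(s - 1)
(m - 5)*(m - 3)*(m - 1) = m^3 - 9*m^2 + 23*m - 15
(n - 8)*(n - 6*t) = n^2 - 6*n*t - 8*n + 48*t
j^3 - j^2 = j^2*(j - 1)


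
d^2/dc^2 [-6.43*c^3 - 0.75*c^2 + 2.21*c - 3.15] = -38.58*c - 1.5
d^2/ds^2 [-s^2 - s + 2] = -2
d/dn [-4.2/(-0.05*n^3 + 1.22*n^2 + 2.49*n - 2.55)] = (-0.63*n^2 + 10.248*n + 10.458)/(0.05*n^3 - 1.22*n^2 - 2.49*n + 2.55)^2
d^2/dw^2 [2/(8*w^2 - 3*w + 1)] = 4*(-64*w^2 + 24*w + (16*w - 3)^2 - 8)/(8*w^2 - 3*w + 1)^3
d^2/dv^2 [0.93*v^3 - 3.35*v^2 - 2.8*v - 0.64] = 5.58*v - 6.7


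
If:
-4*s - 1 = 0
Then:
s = -1/4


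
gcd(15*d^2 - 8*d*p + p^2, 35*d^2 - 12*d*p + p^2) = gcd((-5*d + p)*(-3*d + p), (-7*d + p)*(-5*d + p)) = -5*d + p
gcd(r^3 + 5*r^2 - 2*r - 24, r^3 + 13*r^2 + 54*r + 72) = r^2 + 7*r + 12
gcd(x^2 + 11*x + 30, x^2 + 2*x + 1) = 1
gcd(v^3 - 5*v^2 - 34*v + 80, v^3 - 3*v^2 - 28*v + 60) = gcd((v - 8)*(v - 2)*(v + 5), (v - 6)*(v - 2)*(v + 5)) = v^2 + 3*v - 10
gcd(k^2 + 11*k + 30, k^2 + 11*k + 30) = k^2 + 11*k + 30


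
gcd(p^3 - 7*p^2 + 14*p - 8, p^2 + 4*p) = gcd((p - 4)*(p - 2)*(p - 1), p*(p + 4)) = 1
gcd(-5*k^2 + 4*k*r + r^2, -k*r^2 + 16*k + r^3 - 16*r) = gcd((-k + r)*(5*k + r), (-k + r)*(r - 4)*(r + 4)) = -k + r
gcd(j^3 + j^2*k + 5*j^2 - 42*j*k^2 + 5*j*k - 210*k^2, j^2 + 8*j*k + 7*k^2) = j + 7*k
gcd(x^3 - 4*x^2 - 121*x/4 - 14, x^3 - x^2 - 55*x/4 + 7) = x + 7/2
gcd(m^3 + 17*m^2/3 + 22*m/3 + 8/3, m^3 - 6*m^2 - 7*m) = m + 1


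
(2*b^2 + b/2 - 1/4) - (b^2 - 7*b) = b^2 + 15*b/2 - 1/4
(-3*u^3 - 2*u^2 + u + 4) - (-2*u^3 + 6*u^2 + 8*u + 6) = -u^3 - 8*u^2 - 7*u - 2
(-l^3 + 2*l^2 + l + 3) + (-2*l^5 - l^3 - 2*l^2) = -2*l^5 - 2*l^3 + l + 3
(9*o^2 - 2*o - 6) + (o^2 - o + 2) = 10*o^2 - 3*o - 4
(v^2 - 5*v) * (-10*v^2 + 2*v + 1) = -10*v^4 + 52*v^3 - 9*v^2 - 5*v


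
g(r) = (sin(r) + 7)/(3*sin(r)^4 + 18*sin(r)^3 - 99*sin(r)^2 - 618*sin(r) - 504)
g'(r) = (sin(r) + 7)*(-12*sin(r)^3*cos(r) - 54*sin(r)^2*cos(r) + 198*sin(r)*cos(r) + 618*cos(r))/(3*sin(r)^4 + 18*sin(r)^3 - 99*sin(r)^2 - 618*sin(r) - 504)^2 + cos(r)/(3*sin(r)^4 + 18*sin(r)^3 - 99*sin(r)^2 - 618*sin(r) - 504) = (-3*sin(r)^2 + 2*sin(r) + 26)*cos(r)/(3*(sin(r) - 6)^2*(sin(r) + 1)^2*(sin(r) + 4)^2)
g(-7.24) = -0.08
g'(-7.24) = 0.27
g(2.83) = -0.01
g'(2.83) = -0.01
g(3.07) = -0.01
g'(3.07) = -0.01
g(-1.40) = -1.09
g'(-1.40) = 12.74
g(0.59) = -0.01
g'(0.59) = 0.00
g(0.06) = -0.01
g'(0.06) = 0.01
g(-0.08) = -0.02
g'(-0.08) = 0.02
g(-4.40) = -0.01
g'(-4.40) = -0.00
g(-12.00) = -0.00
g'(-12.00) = 0.01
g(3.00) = -0.01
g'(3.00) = -0.01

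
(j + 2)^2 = j^2 + 4*j + 4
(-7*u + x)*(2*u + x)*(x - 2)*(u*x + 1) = -14*u^3*x^2 + 28*u^3*x - 5*u^2*x^3 + 10*u^2*x^2 - 14*u^2*x + 28*u^2 + u*x^4 - 2*u*x^3 - 5*u*x^2 + 10*u*x + x^3 - 2*x^2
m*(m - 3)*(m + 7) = m^3 + 4*m^2 - 21*m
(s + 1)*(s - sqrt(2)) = s^2 - sqrt(2)*s + s - sqrt(2)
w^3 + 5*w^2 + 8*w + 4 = (w + 1)*(w + 2)^2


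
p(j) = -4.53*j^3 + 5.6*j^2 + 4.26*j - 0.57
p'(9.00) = -995.73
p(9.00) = -2811.00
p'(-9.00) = -1197.33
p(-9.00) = 3717.06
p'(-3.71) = -224.35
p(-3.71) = 292.03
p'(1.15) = -0.83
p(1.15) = 4.85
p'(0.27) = 6.29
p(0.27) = 0.90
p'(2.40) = -47.14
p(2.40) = -20.71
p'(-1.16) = -27.02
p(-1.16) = 9.09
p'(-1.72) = -55.21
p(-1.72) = 31.72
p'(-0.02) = 4.03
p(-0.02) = -0.65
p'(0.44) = 6.56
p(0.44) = 2.00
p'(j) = -13.59*j^2 + 11.2*j + 4.26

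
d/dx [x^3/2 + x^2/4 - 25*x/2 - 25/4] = 3*x^2/2 + x/2 - 25/2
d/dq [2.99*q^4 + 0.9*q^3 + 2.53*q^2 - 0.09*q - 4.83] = 11.96*q^3 + 2.7*q^2 + 5.06*q - 0.09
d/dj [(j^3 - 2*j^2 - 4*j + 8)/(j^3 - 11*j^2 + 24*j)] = (-9*j^4 + 56*j^3 - 116*j^2 + 176*j - 192)/(j^2*(j^4 - 22*j^3 + 169*j^2 - 528*j + 576))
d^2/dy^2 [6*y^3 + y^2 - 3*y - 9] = 36*y + 2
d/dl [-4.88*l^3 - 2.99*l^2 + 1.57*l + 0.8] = -14.64*l^2 - 5.98*l + 1.57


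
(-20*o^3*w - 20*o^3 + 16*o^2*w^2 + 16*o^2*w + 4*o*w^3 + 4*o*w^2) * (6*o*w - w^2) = -120*o^4*w^2 - 120*o^4*w + 116*o^3*w^3 + 116*o^3*w^2 + 8*o^2*w^4 + 8*o^2*w^3 - 4*o*w^5 - 4*o*w^4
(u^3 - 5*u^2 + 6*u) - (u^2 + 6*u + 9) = u^3 - 6*u^2 - 9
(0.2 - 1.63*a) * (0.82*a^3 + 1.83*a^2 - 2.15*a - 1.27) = -1.3366*a^4 - 2.8189*a^3 + 3.8705*a^2 + 1.6401*a - 0.254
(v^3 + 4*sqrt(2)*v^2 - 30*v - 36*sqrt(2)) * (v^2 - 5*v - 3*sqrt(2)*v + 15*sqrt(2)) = v^5 - 5*v^4 + sqrt(2)*v^4 - 54*v^3 - 5*sqrt(2)*v^3 + 54*sqrt(2)*v^2 + 270*v^2 - 270*sqrt(2)*v + 216*v - 1080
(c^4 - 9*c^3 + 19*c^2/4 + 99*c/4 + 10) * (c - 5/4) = c^5 - 41*c^4/4 + 16*c^3 + 301*c^2/16 - 335*c/16 - 25/2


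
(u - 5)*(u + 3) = u^2 - 2*u - 15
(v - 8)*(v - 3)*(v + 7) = v^3 - 4*v^2 - 53*v + 168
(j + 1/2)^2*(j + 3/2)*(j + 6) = j^4 + 17*j^3/2 + 67*j^2/4 + 87*j/8 + 9/4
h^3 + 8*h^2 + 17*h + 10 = (h + 1)*(h + 2)*(h + 5)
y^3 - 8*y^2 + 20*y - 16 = (y - 4)*(y - 2)^2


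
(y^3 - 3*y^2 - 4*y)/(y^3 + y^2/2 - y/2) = 2*(y - 4)/(2*y - 1)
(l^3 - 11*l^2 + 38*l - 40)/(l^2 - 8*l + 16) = (l^2 - 7*l + 10)/(l - 4)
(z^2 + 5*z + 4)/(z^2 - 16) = (z + 1)/(z - 4)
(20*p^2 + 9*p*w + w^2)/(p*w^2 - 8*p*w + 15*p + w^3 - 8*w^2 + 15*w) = (20*p^2 + 9*p*w + w^2)/(p*w^2 - 8*p*w + 15*p + w^3 - 8*w^2 + 15*w)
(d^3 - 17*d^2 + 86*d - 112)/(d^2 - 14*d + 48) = (d^2 - 9*d + 14)/(d - 6)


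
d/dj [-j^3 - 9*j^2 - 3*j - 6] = -3*j^2 - 18*j - 3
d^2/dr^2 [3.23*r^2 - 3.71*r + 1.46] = 6.46000000000000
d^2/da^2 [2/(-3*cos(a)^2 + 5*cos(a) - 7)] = 2*(-36*sin(a)^4 - 41*sin(a)^2 - 365*cos(a)/4 + 45*cos(3*a)/4 + 85)/(3*sin(a)^2 + 5*cos(a) - 10)^3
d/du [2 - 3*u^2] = -6*u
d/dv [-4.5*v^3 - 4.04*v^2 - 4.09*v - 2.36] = -13.5*v^2 - 8.08*v - 4.09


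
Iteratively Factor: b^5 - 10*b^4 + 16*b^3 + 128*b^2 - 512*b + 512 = (b - 4)*(b^4 - 6*b^3 - 8*b^2 + 96*b - 128) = (b - 4)*(b - 2)*(b^3 - 4*b^2 - 16*b + 64) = (b - 4)^2*(b - 2)*(b^2 - 16) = (b - 4)^2*(b - 2)*(b + 4)*(b - 4)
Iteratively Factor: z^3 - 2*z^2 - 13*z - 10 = (z + 1)*(z^2 - 3*z - 10) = (z + 1)*(z + 2)*(z - 5)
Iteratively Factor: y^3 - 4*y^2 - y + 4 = (y - 1)*(y^2 - 3*y - 4) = (y - 1)*(y + 1)*(y - 4)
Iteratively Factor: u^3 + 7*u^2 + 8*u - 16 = (u + 4)*(u^2 + 3*u - 4) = (u + 4)^2*(u - 1)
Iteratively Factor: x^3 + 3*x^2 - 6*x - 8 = (x + 1)*(x^2 + 2*x - 8) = (x - 2)*(x + 1)*(x + 4)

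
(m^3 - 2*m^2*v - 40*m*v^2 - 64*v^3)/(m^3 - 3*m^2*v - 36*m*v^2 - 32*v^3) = (m + 2*v)/(m + v)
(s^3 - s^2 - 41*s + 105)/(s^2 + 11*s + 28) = (s^2 - 8*s + 15)/(s + 4)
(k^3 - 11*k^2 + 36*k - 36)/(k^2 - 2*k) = k - 9 + 18/k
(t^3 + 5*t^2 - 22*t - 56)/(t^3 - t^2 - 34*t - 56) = (t^2 + 3*t - 28)/(t^2 - 3*t - 28)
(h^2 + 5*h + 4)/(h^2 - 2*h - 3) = (h + 4)/(h - 3)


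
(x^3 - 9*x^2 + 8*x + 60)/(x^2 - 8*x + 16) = (x^3 - 9*x^2 + 8*x + 60)/(x^2 - 8*x + 16)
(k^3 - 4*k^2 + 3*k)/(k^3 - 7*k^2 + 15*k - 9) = k/(k - 3)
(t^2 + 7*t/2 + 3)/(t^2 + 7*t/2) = (2*t^2 + 7*t + 6)/(t*(2*t + 7))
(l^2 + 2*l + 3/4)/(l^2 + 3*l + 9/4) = (2*l + 1)/(2*l + 3)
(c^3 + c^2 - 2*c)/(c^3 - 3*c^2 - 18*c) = (-c^2 - c + 2)/(-c^2 + 3*c + 18)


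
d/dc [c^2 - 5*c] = 2*c - 5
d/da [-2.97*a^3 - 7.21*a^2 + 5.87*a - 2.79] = -8.91*a^2 - 14.42*a + 5.87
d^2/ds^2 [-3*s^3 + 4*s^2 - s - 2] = 8 - 18*s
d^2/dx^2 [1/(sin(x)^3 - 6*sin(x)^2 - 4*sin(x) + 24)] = (-9*sin(x)^6 + 66*sin(x)^5 - 124*sin(x)^4 + 48*sin(x)^3 - 400*sin(x)^2 - 96*sin(x) + 320)/(sin(x)^3 - 6*sin(x)^2 - 4*sin(x) + 24)^3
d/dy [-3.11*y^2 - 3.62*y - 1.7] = -6.22*y - 3.62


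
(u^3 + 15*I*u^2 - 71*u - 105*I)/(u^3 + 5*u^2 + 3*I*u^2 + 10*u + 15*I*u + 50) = (u^2 + 10*I*u - 21)/(u^2 + u*(5 - 2*I) - 10*I)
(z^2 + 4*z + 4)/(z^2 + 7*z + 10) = (z + 2)/(z + 5)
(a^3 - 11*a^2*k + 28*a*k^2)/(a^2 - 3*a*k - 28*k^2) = a*(a - 4*k)/(a + 4*k)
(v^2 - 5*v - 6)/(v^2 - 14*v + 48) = (v + 1)/(v - 8)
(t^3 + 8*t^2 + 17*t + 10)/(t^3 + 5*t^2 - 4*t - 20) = (t + 1)/(t - 2)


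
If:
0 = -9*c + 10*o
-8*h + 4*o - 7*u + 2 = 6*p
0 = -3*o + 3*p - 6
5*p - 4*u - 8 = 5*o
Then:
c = 10*p/9 - 20/9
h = -p/4 - 19/16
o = p - 2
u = 1/2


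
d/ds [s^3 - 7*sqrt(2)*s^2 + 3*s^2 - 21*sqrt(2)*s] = 3*s^2 - 14*sqrt(2)*s + 6*s - 21*sqrt(2)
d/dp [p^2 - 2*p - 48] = 2*p - 2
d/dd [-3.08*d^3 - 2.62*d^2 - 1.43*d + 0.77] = -9.24*d^2 - 5.24*d - 1.43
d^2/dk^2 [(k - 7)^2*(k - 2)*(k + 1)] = 12*k^2 - 90*k + 122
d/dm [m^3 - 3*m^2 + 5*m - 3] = 3*m^2 - 6*m + 5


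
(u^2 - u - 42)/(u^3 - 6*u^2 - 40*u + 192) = (u - 7)/(u^2 - 12*u + 32)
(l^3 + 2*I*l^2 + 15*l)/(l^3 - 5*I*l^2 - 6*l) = (l + 5*I)/(l - 2*I)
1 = 1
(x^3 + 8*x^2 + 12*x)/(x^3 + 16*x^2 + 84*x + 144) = x*(x + 2)/(x^2 + 10*x + 24)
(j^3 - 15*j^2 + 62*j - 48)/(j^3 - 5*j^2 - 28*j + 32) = (j - 6)/(j + 4)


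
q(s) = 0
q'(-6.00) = 0.00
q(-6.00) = 0.00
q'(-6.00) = 0.00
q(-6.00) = 0.00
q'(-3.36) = 0.00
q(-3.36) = 0.00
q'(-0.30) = 0.00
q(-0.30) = 0.00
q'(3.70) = 0.00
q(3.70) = 0.00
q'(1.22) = 0.00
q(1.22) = 0.00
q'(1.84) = 0.00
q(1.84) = 0.00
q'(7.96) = 0.00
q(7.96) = 0.00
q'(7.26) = 0.00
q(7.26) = 0.00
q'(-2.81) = 0.00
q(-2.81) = 0.00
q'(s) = 0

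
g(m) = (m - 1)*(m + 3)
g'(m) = 2*m + 2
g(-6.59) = 27.25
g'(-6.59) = -11.18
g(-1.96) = -3.08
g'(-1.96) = -1.92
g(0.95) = -0.20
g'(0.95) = 3.90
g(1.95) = 4.70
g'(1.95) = 5.90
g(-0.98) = -4.00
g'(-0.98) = 0.04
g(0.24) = -2.46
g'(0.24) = 2.48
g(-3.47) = 2.10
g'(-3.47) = -4.94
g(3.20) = 13.64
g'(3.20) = 8.40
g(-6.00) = 21.00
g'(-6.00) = -10.00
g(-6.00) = 21.00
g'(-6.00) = -10.00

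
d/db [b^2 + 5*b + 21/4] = 2*b + 5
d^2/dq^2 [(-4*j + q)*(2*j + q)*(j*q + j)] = 2*j*(-2*j + 3*q + 1)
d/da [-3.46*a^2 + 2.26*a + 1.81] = 2.26 - 6.92*a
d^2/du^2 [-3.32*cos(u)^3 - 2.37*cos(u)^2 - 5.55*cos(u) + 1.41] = 8.04*cos(u) + 4.74*cos(2*u) + 7.47*cos(3*u)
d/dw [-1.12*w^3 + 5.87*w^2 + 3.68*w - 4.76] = -3.36*w^2 + 11.74*w + 3.68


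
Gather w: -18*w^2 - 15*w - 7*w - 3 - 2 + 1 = -18*w^2 - 22*w - 4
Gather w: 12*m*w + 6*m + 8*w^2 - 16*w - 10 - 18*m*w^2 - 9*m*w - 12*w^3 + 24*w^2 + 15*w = 6*m - 12*w^3 + w^2*(32 - 18*m) + w*(3*m - 1) - 10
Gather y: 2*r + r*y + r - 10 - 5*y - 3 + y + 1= 3*r + y*(r - 4) - 12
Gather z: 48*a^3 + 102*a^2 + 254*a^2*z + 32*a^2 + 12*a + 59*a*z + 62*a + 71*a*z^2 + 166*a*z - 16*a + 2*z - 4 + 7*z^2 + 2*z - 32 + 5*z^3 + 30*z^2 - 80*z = 48*a^3 + 134*a^2 + 58*a + 5*z^3 + z^2*(71*a + 37) + z*(254*a^2 + 225*a - 76) - 36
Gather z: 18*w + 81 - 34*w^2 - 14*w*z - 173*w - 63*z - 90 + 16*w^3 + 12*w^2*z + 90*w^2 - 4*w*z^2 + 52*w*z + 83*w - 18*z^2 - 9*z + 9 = 16*w^3 + 56*w^2 - 72*w + z^2*(-4*w - 18) + z*(12*w^2 + 38*w - 72)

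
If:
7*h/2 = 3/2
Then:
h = 3/7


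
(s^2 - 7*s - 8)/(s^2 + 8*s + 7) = (s - 8)/(s + 7)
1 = 1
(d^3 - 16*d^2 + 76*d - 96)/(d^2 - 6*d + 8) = (d^2 - 14*d + 48)/(d - 4)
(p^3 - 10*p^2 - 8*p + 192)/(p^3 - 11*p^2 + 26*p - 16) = (p^2 - 2*p - 24)/(p^2 - 3*p + 2)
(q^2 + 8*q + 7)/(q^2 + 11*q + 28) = (q + 1)/(q + 4)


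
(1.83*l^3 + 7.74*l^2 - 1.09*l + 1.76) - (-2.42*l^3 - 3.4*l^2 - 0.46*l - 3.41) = 4.25*l^3 + 11.14*l^2 - 0.63*l + 5.17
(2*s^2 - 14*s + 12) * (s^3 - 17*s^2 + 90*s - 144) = 2*s^5 - 48*s^4 + 430*s^3 - 1752*s^2 + 3096*s - 1728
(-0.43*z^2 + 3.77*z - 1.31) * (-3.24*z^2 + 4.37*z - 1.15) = 1.3932*z^4 - 14.0939*z^3 + 21.2138*z^2 - 10.0602*z + 1.5065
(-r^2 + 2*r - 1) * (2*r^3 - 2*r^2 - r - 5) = -2*r^5 + 6*r^4 - 5*r^3 + 5*r^2 - 9*r + 5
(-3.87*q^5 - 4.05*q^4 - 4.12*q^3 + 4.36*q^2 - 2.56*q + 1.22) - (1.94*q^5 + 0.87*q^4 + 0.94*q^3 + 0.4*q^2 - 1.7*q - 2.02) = -5.81*q^5 - 4.92*q^4 - 5.06*q^3 + 3.96*q^2 - 0.86*q + 3.24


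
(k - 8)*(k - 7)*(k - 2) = k^3 - 17*k^2 + 86*k - 112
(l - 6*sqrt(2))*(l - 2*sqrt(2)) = l^2 - 8*sqrt(2)*l + 24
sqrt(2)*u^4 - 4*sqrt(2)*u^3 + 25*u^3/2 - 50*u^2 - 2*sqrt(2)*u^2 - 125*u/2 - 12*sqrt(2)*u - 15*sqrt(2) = (u - 5)*(u + 1)*(u + 6*sqrt(2))*(sqrt(2)*u + 1/2)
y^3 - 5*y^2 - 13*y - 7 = (y - 7)*(y + 1)^2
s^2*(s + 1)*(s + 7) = s^4 + 8*s^3 + 7*s^2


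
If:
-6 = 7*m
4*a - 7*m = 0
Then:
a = -3/2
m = -6/7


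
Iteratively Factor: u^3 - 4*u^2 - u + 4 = (u - 1)*(u^2 - 3*u - 4) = (u - 4)*(u - 1)*(u + 1)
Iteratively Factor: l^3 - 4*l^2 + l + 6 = (l - 3)*(l^2 - l - 2) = (l - 3)*(l - 2)*(l + 1)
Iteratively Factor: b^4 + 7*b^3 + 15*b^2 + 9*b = (b + 3)*(b^3 + 4*b^2 + 3*b) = (b + 1)*(b + 3)*(b^2 + 3*b) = b*(b + 1)*(b + 3)*(b + 3)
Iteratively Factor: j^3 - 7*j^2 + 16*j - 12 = (j - 2)*(j^2 - 5*j + 6) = (j - 3)*(j - 2)*(j - 2)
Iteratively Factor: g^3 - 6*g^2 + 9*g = (g - 3)*(g^2 - 3*g) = (g - 3)^2*(g)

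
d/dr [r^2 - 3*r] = 2*r - 3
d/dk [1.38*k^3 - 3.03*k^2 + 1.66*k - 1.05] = 4.14*k^2 - 6.06*k + 1.66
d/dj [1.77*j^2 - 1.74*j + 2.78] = 3.54*j - 1.74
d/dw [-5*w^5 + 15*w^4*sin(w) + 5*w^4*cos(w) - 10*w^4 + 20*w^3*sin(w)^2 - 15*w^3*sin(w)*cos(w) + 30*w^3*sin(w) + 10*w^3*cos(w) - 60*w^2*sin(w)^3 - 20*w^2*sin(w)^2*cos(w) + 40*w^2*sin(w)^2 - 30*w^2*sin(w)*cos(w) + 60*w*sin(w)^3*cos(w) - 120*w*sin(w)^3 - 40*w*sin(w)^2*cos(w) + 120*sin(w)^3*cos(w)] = -5*w^4*sin(w) + 15*w^4*cos(w) - 25*w^4 + 20*w^3*sin(2*w) + 50*sqrt(2)*w^3*sin(w + pi/4) - 15*w^3*cos(2*w) - 40*w^3 + 95*w^2*sin(w) + 35*w^2*sin(2*w)/2 - 15*w^2*sin(3*w) - 15*w^2*cos(w) - 60*w^2*cos(2*w) + 45*w^2*cos(3*w) + 30*w^2 - 80*w*sin(w) - 30*w*sin(2*w) - 100*w*cos(w) - 60*w*cos(2*w)^2 - 10*w*cos(2*w) + 100*w*cos(3*w) + 70*w - 90*sin(w) + 15*sin(2*w) + 30*sin(3*w) - 15*sin(4*w)/2 - 10*cos(w) - 120*cos(2*w)^2 + 60*cos(2*w) + 10*cos(3*w) + 60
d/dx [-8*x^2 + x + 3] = 1 - 16*x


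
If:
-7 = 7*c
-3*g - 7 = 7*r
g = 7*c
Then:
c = -1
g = -7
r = 2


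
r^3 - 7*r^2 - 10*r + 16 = (r - 8)*(r - 1)*(r + 2)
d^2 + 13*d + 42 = (d + 6)*(d + 7)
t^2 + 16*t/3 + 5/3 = (t + 1/3)*(t + 5)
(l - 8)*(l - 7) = l^2 - 15*l + 56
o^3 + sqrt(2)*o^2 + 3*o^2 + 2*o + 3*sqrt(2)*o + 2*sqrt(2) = (o + 1)*(o + 2)*(o + sqrt(2))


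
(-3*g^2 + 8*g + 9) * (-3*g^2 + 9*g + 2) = 9*g^4 - 51*g^3 + 39*g^2 + 97*g + 18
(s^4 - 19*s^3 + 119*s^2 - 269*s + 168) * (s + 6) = s^5 - 13*s^4 + 5*s^3 + 445*s^2 - 1446*s + 1008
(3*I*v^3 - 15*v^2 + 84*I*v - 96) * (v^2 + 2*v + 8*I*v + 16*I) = 3*I*v^5 - 39*v^4 + 6*I*v^4 - 78*v^3 - 36*I*v^3 - 768*v^2 - 72*I*v^2 - 1536*v - 768*I*v - 1536*I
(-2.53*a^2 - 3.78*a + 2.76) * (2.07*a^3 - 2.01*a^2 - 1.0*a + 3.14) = -5.2371*a^5 - 2.7393*a^4 + 15.841*a^3 - 9.7118*a^2 - 14.6292*a + 8.6664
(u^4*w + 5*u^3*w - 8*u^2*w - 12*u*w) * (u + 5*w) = u^5*w + 5*u^4*w^2 + 5*u^4*w + 25*u^3*w^2 - 8*u^3*w - 40*u^2*w^2 - 12*u^2*w - 60*u*w^2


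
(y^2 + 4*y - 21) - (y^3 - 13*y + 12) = -y^3 + y^2 + 17*y - 33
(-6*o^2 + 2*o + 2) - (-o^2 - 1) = -5*o^2 + 2*o + 3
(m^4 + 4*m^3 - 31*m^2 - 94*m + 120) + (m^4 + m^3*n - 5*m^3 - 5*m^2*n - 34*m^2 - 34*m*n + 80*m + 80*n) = 2*m^4 + m^3*n - m^3 - 5*m^2*n - 65*m^2 - 34*m*n - 14*m + 80*n + 120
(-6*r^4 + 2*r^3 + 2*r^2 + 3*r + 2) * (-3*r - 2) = 18*r^5 + 6*r^4 - 10*r^3 - 13*r^2 - 12*r - 4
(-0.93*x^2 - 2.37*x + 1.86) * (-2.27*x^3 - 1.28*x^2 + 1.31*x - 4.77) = 2.1111*x^5 + 6.5703*x^4 - 2.4069*x^3 - 1.0494*x^2 + 13.7415*x - 8.8722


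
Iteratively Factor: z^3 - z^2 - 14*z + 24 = (z - 2)*(z^2 + z - 12) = (z - 3)*(z - 2)*(z + 4)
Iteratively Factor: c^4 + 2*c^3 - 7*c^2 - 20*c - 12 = (c - 3)*(c^3 + 5*c^2 + 8*c + 4) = (c - 3)*(c + 1)*(c^2 + 4*c + 4) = (c - 3)*(c + 1)*(c + 2)*(c + 2)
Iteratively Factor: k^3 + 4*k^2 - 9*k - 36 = (k + 3)*(k^2 + k - 12) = (k + 3)*(k + 4)*(k - 3)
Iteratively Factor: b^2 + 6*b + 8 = (b + 4)*(b + 2)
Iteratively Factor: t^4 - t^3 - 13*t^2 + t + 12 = (t - 4)*(t^3 + 3*t^2 - t - 3) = (t - 4)*(t + 1)*(t^2 + 2*t - 3) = (t - 4)*(t + 1)*(t + 3)*(t - 1)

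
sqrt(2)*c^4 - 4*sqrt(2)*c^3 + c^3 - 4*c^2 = c^2*(c - 4)*(sqrt(2)*c + 1)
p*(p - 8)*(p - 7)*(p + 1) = p^4 - 14*p^3 + 41*p^2 + 56*p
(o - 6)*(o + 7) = o^2 + o - 42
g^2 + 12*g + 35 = (g + 5)*(g + 7)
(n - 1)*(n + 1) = n^2 - 1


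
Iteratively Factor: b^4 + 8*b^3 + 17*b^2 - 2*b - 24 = (b + 2)*(b^3 + 6*b^2 + 5*b - 12) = (b + 2)*(b + 3)*(b^2 + 3*b - 4) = (b + 2)*(b + 3)*(b + 4)*(b - 1)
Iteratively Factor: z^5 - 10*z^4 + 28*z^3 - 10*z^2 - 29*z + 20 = (z - 5)*(z^4 - 5*z^3 + 3*z^2 + 5*z - 4) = (z - 5)*(z - 4)*(z^3 - z^2 - z + 1) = (z - 5)*(z - 4)*(z - 1)*(z^2 - 1) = (z - 5)*(z - 4)*(z - 1)*(z + 1)*(z - 1)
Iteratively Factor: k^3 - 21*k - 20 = (k + 1)*(k^2 - k - 20) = (k - 5)*(k + 1)*(k + 4)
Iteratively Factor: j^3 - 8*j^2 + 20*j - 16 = (j - 2)*(j^2 - 6*j + 8) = (j - 2)^2*(j - 4)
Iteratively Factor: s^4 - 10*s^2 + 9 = (s + 1)*(s^3 - s^2 - 9*s + 9) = (s - 3)*(s + 1)*(s^2 + 2*s - 3) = (s - 3)*(s - 1)*(s + 1)*(s + 3)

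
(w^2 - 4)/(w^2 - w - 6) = (w - 2)/(w - 3)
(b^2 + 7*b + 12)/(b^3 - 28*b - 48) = (b + 3)/(b^2 - 4*b - 12)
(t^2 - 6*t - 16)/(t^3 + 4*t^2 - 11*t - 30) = (t - 8)/(t^2 + 2*t - 15)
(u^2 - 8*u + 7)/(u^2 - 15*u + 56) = (u - 1)/(u - 8)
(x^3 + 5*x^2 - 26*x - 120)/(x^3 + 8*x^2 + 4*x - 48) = (x - 5)/(x - 2)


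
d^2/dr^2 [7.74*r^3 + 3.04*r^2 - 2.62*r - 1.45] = 46.44*r + 6.08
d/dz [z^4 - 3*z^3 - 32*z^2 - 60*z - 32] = 4*z^3 - 9*z^2 - 64*z - 60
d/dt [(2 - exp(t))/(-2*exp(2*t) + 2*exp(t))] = (-exp(2*t) + 4*exp(t) - 2)*exp(-t)/(2*(exp(2*t) - 2*exp(t) + 1))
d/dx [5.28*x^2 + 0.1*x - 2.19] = 10.56*x + 0.1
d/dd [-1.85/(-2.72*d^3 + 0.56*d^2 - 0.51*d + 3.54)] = (-15.096*d^2 + 2.072*d - 0.9435)/(2.72*d^3 - 0.56*d^2 + 0.51*d - 3.54)^2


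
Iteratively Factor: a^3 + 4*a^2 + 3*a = (a)*(a^2 + 4*a + 3) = a*(a + 1)*(a + 3)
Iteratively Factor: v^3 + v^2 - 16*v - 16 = (v - 4)*(v^2 + 5*v + 4) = (v - 4)*(v + 4)*(v + 1)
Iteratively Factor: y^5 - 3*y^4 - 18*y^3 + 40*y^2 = (y + 4)*(y^4 - 7*y^3 + 10*y^2) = (y - 2)*(y + 4)*(y^3 - 5*y^2) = y*(y - 2)*(y + 4)*(y^2 - 5*y) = y*(y - 5)*(y - 2)*(y + 4)*(y)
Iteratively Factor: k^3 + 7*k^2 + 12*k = (k + 3)*(k^2 + 4*k) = k*(k + 3)*(k + 4)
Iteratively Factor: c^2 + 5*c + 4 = (c + 4)*(c + 1)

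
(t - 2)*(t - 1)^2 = t^3 - 4*t^2 + 5*t - 2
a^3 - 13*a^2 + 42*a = a*(a - 7)*(a - 6)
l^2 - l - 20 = (l - 5)*(l + 4)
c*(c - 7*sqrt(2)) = c^2 - 7*sqrt(2)*c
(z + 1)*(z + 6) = z^2 + 7*z + 6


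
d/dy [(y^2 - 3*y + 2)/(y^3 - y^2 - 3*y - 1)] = (-y^4 + 6*y^3 - 12*y^2 + 2*y + 9)/(y^6 - 2*y^5 - 5*y^4 + 4*y^3 + 11*y^2 + 6*y + 1)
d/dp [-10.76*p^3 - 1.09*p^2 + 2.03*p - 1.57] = -32.28*p^2 - 2.18*p + 2.03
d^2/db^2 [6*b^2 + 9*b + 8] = 12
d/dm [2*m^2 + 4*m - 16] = 4*m + 4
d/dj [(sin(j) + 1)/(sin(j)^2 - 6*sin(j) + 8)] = (-2*sin(j) + cos(j)^2 + 13)*cos(j)/(sin(j)^2 - 6*sin(j) + 8)^2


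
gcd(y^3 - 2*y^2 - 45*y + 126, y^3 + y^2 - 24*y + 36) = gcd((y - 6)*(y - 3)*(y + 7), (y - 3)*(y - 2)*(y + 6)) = y - 3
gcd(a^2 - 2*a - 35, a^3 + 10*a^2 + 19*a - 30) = a + 5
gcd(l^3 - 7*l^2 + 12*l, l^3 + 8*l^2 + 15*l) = l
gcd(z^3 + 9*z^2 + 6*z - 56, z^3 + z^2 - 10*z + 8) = z^2 + 2*z - 8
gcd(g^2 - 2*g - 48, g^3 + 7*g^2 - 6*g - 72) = g + 6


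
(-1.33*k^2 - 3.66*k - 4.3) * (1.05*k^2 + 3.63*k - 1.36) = -1.3965*k^4 - 8.6709*k^3 - 15.992*k^2 - 10.6314*k + 5.848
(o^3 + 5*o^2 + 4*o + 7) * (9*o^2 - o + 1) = 9*o^5 + 44*o^4 + 32*o^3 + 64*o^2 - 3*o + 7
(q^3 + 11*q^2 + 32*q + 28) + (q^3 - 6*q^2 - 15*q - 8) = 2*q^3 + 5*q^2 + 17*q + 20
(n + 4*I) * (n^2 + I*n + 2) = n^3 + 5*I*n^2 - 2*n + 8*I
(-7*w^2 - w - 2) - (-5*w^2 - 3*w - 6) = -2*w^2 + 2*w + 4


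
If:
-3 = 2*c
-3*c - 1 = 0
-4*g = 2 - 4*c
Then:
No Solution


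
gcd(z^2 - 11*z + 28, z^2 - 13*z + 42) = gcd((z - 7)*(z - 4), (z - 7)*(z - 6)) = z - 7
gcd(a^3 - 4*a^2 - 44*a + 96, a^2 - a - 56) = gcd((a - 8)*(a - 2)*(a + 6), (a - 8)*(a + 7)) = a - 8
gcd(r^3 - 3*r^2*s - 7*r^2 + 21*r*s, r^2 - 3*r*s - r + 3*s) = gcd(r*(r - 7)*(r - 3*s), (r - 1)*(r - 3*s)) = r - 3*s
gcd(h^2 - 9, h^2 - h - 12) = h + 3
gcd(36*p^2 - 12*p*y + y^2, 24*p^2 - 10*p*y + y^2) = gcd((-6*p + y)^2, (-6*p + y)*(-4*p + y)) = -6*p + y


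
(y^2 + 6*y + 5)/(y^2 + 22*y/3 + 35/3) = 3*(y + 1)/(3*y + 7)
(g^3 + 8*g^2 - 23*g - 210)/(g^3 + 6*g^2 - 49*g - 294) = (g - 5)/(g - 7)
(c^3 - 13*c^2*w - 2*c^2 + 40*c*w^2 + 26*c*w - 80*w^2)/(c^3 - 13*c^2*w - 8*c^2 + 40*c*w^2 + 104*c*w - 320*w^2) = (c - 2)/(c - 8)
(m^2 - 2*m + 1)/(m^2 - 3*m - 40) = (-m^2 + 2*m - 1)/(-m^2 + 3*m + 40)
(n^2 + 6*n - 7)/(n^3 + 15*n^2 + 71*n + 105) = (n - 1)/(n^2 + 8*n + 15)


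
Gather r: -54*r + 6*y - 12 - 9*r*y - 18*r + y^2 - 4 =r*(-9*y - 72) + y^2 + 6*y - 16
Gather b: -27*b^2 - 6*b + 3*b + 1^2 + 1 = -27*b^2 - 3*b + 2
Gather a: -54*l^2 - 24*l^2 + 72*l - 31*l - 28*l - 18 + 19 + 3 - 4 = -78*l^2 + 13*l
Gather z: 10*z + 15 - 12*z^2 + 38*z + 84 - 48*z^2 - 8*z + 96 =-60*z^2 + 40*z + 195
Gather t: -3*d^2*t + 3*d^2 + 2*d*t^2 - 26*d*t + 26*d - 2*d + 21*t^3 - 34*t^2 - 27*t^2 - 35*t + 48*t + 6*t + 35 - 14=3*d^2 + 24*d + 21*t^3 + t^2*(2*d - 61) + t*(-3*d^2 - 26*d + 19) + 21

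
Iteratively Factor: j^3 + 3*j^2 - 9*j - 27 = (j + 3)*(j^2 - 9) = (j + 3)^2*(j - 3)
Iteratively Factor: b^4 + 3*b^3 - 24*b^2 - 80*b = (b + 4)*(b^3 - b^2 - 20*b) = (b + 4)^2*(b^2 - 5*b) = b*(b + 4)^2*(b - 5)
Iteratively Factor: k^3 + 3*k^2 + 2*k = (k + 2)*(k^2 + k) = k*(k + 2)*(k + 1)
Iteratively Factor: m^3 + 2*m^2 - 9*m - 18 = (m - 3)*(m^2 + 5*m + 6) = (m - 3)*(m + 3)*(m + 2)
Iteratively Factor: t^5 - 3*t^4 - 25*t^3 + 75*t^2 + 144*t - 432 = (t - 3)*(t^4 - 25*t^2 + 144) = (t - 4)*(t - 3)*(t^3 + 4*t^2 - 9*t - 36) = (t - 4)*(t - 3)*(t + 3)*(t^2 + t - 12) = (t - 4)*(t - 3)^2*(t + 3)*(t + 4)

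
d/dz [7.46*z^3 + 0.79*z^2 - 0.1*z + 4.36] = 22.38*z^2 + 1.58*z - 0.1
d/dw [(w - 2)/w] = 2/w^2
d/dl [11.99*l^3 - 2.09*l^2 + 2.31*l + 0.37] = 35.97*l^2 - 4.18*l + 2.31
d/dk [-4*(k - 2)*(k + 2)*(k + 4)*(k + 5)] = -16*k^3 - 108*k^2 - 128*k + 144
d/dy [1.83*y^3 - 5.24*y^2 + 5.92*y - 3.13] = 5.49*y^2 - 10.48*y + 5.92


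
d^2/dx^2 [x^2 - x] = 2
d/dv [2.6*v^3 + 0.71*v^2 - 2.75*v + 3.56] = 7.8*v^2 + 1.42*v - 2.75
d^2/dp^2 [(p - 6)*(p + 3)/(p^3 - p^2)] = 2*(p^4 - 9*p^3 - 99*p^2 + 141*p - 54)/(p^4*(p^3 - 3*p^2 + 3*p - 1))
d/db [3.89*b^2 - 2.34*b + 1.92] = 7.78*b - 2.34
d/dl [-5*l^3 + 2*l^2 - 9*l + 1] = -15*l^2 + 4*l - 9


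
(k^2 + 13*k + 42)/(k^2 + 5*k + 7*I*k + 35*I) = (k^2 + 13*k + 42)/(k^2 + k*(5 + 7*I) + 35*I)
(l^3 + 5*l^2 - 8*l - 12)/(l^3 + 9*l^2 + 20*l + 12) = (l - 2)/(l + 2)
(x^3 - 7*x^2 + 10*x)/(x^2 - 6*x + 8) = x*(x - 5)/(x - 4)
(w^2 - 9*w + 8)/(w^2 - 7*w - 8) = (w - 1)/(w + 1)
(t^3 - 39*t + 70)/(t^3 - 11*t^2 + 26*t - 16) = (t^2 + 2*t - 35)/(t^2 - 9*t + 8)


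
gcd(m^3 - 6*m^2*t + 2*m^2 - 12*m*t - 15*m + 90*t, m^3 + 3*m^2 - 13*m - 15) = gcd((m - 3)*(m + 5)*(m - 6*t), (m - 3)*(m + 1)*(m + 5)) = m^2 + 2*m - 15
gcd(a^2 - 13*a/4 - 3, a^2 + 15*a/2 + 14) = 1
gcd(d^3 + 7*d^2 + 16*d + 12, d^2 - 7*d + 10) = 1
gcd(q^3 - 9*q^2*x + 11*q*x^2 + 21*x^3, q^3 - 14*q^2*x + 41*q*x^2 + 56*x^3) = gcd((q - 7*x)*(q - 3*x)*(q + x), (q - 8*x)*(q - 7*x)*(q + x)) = -q^2 + 6*q*x + 7*x^2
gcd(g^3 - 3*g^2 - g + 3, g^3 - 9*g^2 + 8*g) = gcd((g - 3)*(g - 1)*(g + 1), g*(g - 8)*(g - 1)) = g - 1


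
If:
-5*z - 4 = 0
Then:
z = -4/5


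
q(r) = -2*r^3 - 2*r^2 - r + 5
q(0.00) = 5.00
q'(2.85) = -61.14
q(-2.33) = 21.77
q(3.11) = -77.61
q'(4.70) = -152.34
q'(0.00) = -1.00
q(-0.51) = 5.26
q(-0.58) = 5.30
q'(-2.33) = -24.25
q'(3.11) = -71.47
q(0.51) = 3.70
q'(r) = -6*r^2 - 4*r - 1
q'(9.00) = -523.00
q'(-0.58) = -0.70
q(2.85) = -60.39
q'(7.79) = -396.26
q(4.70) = -251.53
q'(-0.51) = -0.52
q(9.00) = -1624.00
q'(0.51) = -4.60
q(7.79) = -1069.62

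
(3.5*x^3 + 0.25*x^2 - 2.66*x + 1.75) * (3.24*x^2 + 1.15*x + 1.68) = 11.34*x^5 + 4.835*x^4 - 2.4509*x^3 + 3.031*x^2 - 2.4563*x + 2.94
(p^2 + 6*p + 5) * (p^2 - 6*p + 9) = p^4 - 22*p^2 + 24*p + 45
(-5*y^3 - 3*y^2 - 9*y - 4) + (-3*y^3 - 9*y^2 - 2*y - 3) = -8*y^3 - 12*y^2 - 11*y - 7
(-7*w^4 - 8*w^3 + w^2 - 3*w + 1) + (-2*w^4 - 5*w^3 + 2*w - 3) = -9*w^4 - 13*w^3 + w^2 - w - 2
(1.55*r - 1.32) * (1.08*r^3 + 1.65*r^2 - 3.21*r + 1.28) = 1.674*r^4 + 1.1319*r^3 - 7.1535*r^2 + 6.2212*r - 1.6896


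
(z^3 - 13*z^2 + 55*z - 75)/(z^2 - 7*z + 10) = (z^2 - 8*z + 15)/(z - 2)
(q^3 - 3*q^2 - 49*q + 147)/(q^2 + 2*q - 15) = (q^2 - 49)/(q + 5)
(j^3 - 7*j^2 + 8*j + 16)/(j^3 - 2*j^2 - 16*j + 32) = (j^2 - 3*j - 4)/(j^2 + 2*j - 8)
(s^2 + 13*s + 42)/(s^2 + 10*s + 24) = (s + 7)/(s + 4)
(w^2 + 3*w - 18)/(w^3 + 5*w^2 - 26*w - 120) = (w - 3)/(w^2 - w - 20)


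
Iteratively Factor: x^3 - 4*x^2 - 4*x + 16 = (x + 2)*(x^2 - 6*x + 8) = (x - 4)*(x + 2)*(x - 2)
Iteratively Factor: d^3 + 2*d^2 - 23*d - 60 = (d - 5)*(d^2 + 7*d + 12) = (d - 5)*(d + 3)*(d + 4)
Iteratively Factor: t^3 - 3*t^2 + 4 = (t + 1)*(t^2 - 4*t + 4) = (t - 2)*(t + 1)*(t - 2)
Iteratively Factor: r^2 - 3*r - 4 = (r - 4)*(r + 1)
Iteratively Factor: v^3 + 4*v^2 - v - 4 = (v + 1)*(v^2 + 3*v - 4) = (v - 1)*(v + 1)*(v + 4)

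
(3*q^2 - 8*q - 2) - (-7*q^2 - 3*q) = 10*q^2 - 5*q - 2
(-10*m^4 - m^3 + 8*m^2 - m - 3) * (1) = -10*m^4 - m^3 + 8*m^2 - m - 3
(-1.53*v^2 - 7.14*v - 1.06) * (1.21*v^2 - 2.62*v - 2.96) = -1.8513*v^4 - 4.6308*v^3 + 21.953*v^2 + 23.9116*v + 3.1376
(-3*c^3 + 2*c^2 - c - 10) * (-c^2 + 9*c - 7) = 3*c^5 - 29*c^4 + 40*c^3 - 13*c^2 - 83*c + 70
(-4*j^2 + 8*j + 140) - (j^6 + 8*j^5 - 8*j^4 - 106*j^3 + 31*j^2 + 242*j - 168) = -j^6 - 8*j^5 + 8*j^4 + 106*j^3 - 35*j^2 - 234*j + 308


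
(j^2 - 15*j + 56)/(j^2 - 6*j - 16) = (j - 7)/(j + 2)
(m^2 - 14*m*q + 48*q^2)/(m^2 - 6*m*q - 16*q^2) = (m - 6*q)/(m + 2*q)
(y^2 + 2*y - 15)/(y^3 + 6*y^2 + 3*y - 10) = (y - 3)/(y^2 + y - 2)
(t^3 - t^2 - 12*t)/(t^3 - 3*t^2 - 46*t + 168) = t*(t + 3)/(t^2 + t - 42)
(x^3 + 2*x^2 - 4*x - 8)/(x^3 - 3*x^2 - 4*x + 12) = (x + 2)/(x - 3)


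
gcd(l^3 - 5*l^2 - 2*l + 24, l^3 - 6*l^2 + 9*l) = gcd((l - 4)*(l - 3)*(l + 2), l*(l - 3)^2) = l - 3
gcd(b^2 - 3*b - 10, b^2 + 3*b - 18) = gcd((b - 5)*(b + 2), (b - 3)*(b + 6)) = 1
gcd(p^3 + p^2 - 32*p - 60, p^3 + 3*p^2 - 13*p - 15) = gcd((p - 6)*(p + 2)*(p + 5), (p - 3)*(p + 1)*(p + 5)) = p + 5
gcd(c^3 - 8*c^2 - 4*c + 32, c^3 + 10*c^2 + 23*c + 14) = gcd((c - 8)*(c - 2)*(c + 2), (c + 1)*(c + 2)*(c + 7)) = c + 2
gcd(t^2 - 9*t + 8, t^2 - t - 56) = t - 8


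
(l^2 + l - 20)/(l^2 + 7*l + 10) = (l - 4)/(l + 2)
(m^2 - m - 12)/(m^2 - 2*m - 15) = (m - 4)/(m - 5)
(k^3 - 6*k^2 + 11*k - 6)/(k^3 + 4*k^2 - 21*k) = (k^2 - 3*k + 2)/(k*(k + 7))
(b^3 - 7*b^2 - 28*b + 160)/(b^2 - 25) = (b^2 - 12*b + 32)/(b - 5)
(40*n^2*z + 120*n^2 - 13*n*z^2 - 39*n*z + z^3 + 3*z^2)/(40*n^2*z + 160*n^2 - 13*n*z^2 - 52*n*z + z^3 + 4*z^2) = (z + 3)/(z + 4)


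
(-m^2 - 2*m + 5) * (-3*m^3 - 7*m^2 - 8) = 3*m^5 + 13*m^4 - m^3 - 27*m^2 + 16*m - 40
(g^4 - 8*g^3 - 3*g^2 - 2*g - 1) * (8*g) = 8*g^5 - 64*g^4 - 24*g^3 - 16*g^2 - 8*g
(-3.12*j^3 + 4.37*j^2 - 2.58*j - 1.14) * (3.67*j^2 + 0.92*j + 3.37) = -11.4504*j^5 + 13.1675*j^4 - 15.9626*j^3 + 8.1695*j^2 - 9.7434*j - 3.8418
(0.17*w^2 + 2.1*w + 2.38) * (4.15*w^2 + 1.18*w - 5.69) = 0.7055*w^4 + 8.9156*w^3 + 11.3877*w^2 - 9.1406*w - 13.5422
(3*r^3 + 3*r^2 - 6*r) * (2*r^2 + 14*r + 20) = 6*r^5 + 48*r^4 + 90*r^3 - 24*r^2 - 120*r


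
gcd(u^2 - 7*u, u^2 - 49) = u - 7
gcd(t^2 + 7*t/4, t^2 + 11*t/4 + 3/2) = 1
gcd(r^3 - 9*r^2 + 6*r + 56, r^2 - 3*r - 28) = r - 7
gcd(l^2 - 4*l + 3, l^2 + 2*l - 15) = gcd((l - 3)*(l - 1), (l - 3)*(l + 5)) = l - 3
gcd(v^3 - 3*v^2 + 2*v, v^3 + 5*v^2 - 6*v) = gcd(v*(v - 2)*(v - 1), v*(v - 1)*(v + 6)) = v^2 - v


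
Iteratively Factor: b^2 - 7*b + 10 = (b - 5)*(b - 2)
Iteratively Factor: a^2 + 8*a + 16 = (a + 4)*(a + 4)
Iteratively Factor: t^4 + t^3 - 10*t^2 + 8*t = (t)*(t^3 + t^2 - 10*t + 8) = t*(t - 2)*(t^2 + 3*t - 4) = t*(t - 2)*(t + 4)*(t - 1)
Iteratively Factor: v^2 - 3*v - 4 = (v + 1)*(v - 4)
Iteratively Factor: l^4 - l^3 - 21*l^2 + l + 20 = (l + 1)*(l^3 - 2*l^2 - 19*l + 20) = (l - 1)*(l + 1)*(l^2 - l - 20) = (l - 5)*(l - 1)*(l + 1)*(l + 4)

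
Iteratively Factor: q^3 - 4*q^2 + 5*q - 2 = (q - 1)*(q^2 - 3*q + 2) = (q - 2)*(q - 1)*(q - 1)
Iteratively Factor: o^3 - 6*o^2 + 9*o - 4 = (o - 1)*(o^2 - 5*o + 4) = (o - 1)^2*(o - 4)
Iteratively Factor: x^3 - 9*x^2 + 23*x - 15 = (x - 1)*(x^2 - 8*x + 15) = (x - 5)*(x - 1)*(x - 3)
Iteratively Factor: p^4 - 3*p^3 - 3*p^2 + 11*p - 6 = (p - 3)*(p^3 - 3*p + 2) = (p - 3)*(p + 2)*(p^2 - 2*p + 1) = (p - 3)*(p - 1)*(p + 2)*(p - 1)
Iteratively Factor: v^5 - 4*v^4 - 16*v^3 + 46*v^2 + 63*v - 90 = (v + 2)*(v^4 - 6*v^3 - 4*v^2 + 54*v - 45) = (v - 3)*(v + 2)*(v^3 - 3*v^2 - 13*v + 15) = (v - 3)*(v + 2)*(v + 3)*(v^2 - 6*v + 5) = (v - 3)*(v - 1)*(v + 2)*(v + 3)*(v - 5)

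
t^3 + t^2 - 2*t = t*(t - 1)*(t + 2)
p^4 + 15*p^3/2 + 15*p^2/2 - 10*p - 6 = (p - 1)*(p + 1/2)*(p + 2)*(p + 6)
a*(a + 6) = a^2 + 6*a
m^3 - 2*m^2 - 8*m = m*(m - 4)*(m + 2)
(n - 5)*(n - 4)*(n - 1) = n^3 - 10*n^2 + 29*n - 20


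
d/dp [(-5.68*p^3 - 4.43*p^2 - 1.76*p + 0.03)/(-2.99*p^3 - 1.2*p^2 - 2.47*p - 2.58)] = (-6.4297*p^4 + 17.5344*p^3 + 53.0624*p^2 + 22.9308*p + 4.6149)/(8.9401*p^6 + 7.176*p^5 + 16.2106*p^4 + 21.3564*p^3 + 12.2929*p^2 + 12.7452*p + 6.6564)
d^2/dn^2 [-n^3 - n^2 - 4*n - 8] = -6*n - 2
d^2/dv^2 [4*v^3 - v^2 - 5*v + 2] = 24*v - 2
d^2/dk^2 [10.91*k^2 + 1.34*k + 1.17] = 21.8200000000000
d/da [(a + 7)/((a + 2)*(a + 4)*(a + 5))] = 2*(-a^3 - 16*a^2 - 77*a - 113)/(a^6 + 22*a^5 + 197*a^4 + 916*a^3 + 2324*a^2 + 3040*a + 1600)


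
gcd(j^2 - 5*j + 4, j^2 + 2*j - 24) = j - 4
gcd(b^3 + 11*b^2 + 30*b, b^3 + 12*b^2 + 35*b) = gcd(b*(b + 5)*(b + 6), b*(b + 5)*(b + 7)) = b^2 + 5*b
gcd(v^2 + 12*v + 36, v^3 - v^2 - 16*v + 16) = 1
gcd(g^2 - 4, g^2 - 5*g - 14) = g + 2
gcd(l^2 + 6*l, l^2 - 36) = l + 6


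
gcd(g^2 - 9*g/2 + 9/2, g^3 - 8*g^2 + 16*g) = 1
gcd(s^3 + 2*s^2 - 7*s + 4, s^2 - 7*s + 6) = s - 1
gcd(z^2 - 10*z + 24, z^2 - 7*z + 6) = z - 6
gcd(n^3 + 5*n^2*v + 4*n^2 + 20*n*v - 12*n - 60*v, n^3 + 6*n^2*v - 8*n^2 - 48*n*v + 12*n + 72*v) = n - 2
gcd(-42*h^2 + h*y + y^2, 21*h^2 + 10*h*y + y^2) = 7*h + y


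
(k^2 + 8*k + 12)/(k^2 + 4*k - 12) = (k + 2)/(k - 2)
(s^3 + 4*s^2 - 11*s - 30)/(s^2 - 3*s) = s + 7 + 10/s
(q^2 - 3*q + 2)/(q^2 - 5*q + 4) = (q - 2)/(q - 4)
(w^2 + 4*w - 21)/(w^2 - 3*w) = (w + 7)/w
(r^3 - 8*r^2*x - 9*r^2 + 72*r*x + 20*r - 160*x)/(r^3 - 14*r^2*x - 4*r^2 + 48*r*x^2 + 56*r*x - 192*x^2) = (5 - r)/(-r + 6*x)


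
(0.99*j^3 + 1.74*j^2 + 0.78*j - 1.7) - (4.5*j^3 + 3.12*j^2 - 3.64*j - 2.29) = -3.51*j^3 - 1.38*j^2 + 4.42*j + 0.59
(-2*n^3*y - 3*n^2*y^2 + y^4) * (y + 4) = -2*n^3*y^2 - 8*n^3*y - 3*n^2*y^3 - 12*n^2*y^2 + y^5 + 4*y^4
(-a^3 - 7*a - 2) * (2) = -2*a^3 - 14*a - 4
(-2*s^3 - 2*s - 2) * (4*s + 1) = -8*s^4 - 2*s^3 - 8*s^2 - 10*s - 2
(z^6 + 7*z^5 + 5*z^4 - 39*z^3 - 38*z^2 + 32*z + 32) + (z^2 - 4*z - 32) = z^6 + 7*z^5 + 5*z^4 - 39*z^3 - 37*z^2 + 28*z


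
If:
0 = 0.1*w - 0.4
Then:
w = 4.00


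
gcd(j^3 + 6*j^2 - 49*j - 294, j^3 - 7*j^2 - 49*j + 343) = j^2 - 49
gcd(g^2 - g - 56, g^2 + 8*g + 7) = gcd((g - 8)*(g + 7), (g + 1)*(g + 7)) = g + 7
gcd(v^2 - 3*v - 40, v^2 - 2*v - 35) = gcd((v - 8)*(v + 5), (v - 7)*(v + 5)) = v + 5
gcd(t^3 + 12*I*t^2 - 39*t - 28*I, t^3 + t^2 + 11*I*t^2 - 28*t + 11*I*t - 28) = t^2 + 11*I*t - 28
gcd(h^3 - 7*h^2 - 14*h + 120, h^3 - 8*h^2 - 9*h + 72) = 1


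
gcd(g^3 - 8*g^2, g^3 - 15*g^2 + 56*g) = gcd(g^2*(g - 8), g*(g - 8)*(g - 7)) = g^2 - 8*g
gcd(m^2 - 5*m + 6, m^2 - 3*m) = m - 3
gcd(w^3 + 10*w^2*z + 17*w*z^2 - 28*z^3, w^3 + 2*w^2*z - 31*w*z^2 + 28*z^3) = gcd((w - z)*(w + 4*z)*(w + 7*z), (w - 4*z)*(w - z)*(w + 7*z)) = -w^2 - 6*w*z + 7*z^2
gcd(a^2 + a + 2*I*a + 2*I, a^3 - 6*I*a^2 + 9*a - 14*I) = a + 2*I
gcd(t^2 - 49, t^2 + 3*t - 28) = t + 7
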